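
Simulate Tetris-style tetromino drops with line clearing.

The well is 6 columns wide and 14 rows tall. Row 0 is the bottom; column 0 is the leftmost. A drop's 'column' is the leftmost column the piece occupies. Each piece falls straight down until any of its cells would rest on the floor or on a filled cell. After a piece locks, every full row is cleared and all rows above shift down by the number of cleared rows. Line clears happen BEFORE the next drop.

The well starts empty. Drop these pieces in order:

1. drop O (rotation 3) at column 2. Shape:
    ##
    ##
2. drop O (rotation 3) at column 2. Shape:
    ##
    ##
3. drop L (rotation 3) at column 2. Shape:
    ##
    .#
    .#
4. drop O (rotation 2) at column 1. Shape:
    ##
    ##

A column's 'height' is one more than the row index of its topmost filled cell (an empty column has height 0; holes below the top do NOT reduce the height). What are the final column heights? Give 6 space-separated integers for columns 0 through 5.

Drop 1: O rot3 at col 2 lands with bottom-row=0; cleared 0 line(s) (total 0); column heights now [0 0 2 2 0 0], max=2
Drop 2: O rot3 at col 2 lands with bottom-row=2; cleared 0 line(s) (total 0); column heights now [0 0 4 4 0 0], max=4
Drop 3: L rot3 at col 2 lands with bottom-row=4; cleared 0 line(s) (total 0); column heights now [0 0 7 7 0 0], max=7
Drop 4: O rot2 at col 1 lands with bottom-row=7; cleared 0 line(s) (total 0); column heights now [0 9 9 7 0 0], max=9

Answer: 0 9 9 7 0 0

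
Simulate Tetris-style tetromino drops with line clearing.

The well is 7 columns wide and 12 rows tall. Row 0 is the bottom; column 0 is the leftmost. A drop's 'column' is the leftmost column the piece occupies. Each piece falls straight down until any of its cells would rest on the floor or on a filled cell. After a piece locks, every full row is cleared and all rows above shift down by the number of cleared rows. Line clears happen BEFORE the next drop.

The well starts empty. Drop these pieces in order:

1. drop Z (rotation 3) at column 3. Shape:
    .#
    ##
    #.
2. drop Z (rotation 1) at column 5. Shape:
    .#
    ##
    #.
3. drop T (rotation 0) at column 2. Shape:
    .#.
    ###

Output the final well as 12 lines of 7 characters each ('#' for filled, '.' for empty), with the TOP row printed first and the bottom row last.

Drop 1: Z rot3 at col 3 lands with bottom-row=0; cleared 0 line(s) (total 0); column heights now [0 0 0 2 3 0 0], max=3
Drop 2: Z rot1 at col 5 lands with bottom-row=0; cleared 0 line(s) (total 0); column heights now [0 0 0 2 3 2 3], max=3
Drop 3: T rot0 at col 2 lands with bottom-row=3; cleared 0 line(s) (total 0); column heights now [0 0 4 5 4 2 3], max=5

Answer: .......
.......
.......
.......
.......
.......
.......
...#...
..###..
....#.#
...####
...#.#.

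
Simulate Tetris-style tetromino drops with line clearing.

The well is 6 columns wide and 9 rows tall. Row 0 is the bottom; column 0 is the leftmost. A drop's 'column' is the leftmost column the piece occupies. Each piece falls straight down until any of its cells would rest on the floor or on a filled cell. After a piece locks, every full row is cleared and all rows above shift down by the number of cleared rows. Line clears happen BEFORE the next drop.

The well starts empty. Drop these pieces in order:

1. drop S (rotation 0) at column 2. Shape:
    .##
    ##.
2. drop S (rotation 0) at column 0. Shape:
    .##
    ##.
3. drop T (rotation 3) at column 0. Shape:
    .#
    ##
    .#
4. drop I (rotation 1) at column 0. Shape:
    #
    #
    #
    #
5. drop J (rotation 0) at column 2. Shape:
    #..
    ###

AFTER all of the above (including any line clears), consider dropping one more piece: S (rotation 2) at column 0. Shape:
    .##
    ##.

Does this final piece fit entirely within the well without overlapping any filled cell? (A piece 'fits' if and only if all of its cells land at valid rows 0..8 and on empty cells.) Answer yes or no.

Answer: no

Derivation:
Drop 1: S rot0 at col 2 lands with bottom-row=0; cleared 0 line(s) (total 0); column heights now [0 0 1 2 2 0], max=2
Drop 2: S rot0 at col 0 lands with bottom-row=0; cleared 0 line(s) (total 0); column heights now [1 2 2 2 2 0], max=2
Drop 3: T rot3 at col 0 lands with bottom-row=2; cleared 0 line(s) (total 0); column heights now [4 5 2 2 2 0], max=5
Drop 4: I rot1 at col 0 lands with bottom-row=4; cleared 0 line(s) (total 0); column heights now [8 5 2 2 2 0], max=8
Drop 5: J rot0 at col 2 lands with bottom-row=2; cleared 0 line(s) (total 0); column heights now [8 5 4 3 3 0], max=8
Test piece S rot2 at col 0 (width 3): heights before test = [8 5 4 3 3 0]; fits = False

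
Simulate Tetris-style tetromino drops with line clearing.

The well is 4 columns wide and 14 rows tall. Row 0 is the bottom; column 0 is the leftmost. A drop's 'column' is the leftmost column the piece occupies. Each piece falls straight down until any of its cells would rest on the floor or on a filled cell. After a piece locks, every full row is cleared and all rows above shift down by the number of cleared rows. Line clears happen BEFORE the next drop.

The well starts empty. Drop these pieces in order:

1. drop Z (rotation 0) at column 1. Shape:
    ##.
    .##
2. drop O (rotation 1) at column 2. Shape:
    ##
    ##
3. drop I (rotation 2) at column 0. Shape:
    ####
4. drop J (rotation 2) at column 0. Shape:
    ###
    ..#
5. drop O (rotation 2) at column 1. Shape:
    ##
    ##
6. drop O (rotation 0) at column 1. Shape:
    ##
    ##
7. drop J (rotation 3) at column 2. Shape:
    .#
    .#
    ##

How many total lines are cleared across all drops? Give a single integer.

Drop 1: Z rot0 at col 1 lands with bottom-row=0; cleared 0 line(s) (total 0); column heights now [0 2 2 1], max=2
Drop 2: O rot1 at col 2 lands with bottom-row=2; cleared 0 line(s) (total 0); column heights now [0 2 4 4], max=4
Drop 3: I rot2 at col 0 lands with bottom-row=4; cleared 1 line(s) (total 1); column heights now [0 2 4 4], max=4
Drop 4: J rot2 at col 0 lands with bottom-row=4; cleared 0 line(s) (total 1); column heights now [6 6 6 4], max=6
Drop 5: O rot2 at col 1 lands with bottom-row=6; cleared 0 line(s) (total 1); column heights now [6 8 8 4], max=8
Drop 6: O rot0 at col 1 lands with bottom-row=8; cleared 0 line(s) (total 1); column heights now [6 10 10 4], max=10
Drop 7: J rot3 at col 2 lands with bottom-row=10; cleared 0 line(s) (total 1); column heights now [6 10 11 13], max=13

Answer: 1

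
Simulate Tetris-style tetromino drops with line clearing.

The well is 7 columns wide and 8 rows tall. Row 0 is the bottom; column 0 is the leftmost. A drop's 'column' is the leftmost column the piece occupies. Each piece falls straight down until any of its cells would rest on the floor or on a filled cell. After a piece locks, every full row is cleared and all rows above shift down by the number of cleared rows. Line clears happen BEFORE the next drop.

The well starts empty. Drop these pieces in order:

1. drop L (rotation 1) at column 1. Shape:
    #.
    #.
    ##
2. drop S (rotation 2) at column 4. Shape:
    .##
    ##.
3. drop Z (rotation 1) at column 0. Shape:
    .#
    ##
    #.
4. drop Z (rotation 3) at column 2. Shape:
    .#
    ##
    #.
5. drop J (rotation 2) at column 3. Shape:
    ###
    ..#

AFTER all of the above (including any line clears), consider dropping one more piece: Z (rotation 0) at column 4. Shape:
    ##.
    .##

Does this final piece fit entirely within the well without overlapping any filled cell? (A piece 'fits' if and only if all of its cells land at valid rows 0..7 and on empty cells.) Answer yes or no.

Drop 1: L rot1 at col 1 lands with bottom-row=0; cleared 0 line(s) (total 0); column heights now [0 3 1 0 0 0 0], max=3
Drop 2: S rot2 at col 4 lands with bottom-row=0; cleared 0 line(s) (total 0); column heights now [0 3 1 0 1 2 2], max=3
Drop 3: Z rot1 at col 0 lands with bottom-row=2; cleared 0 line(s) (total 0); column heights now [4 5 1 0 1 2 2], max=5
Drop 4: Z rot3 at col 2 lands with bottom-row=1; cleared 0 line(s) (total 0); column heights now [4 5 3 4 1 2 2], max=5
Drop 5: J rot2 at col 3 lands with bottom-row=3; cleared 0 line(s) (total 0); column heights now [4 5 3 5 5 5 2], max=5
Test piece Z rot0 at col 4 (width 3): heights before test = [4 5 3 5 5 5 2]; fits = True

Answer: yes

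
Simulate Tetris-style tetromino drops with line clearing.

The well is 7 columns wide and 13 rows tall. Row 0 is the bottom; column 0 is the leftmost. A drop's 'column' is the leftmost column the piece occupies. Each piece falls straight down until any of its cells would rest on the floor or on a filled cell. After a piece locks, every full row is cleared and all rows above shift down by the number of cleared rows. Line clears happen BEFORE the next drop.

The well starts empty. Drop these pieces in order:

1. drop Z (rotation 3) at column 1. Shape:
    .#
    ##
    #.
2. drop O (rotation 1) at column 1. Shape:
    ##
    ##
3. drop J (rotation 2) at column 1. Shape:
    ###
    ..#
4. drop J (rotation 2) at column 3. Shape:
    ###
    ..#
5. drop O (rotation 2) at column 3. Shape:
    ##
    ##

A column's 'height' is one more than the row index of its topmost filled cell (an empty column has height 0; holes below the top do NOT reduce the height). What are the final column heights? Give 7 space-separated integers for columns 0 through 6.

Answer: 0 6 6 9 9 7 0

Derivation:
Drop 1: Z rot3 at col 1 lands with bottom-row=0; cleared 0 line(s) (total 0); column heights now [0 2 3 0 0 0 0], max=3
Drop 2: O rot1 at col 1 lands with bottom-row=3; cleared 0 line(s) (total 0); column heights now [0 5 5 0 0 0 0], max=5
Drop 3: J rot2 at col 1 lands with bottom-row=4; cleared 0 line(s) (total 0); column heights now [0 6 6 6 0 0 0], max=6
Drop 4: J rot2 at col 3 lands with bottom-row=5; cleared 0 line(s) (total 0); column heights now [0 6 6 7 7 7 0], max=7
Drop 5: O rot2 at col 3 lands with bottom-row=7; cleared 0 line(s) (total 0); column heights now [0 6 6 9 9 7 0], max=9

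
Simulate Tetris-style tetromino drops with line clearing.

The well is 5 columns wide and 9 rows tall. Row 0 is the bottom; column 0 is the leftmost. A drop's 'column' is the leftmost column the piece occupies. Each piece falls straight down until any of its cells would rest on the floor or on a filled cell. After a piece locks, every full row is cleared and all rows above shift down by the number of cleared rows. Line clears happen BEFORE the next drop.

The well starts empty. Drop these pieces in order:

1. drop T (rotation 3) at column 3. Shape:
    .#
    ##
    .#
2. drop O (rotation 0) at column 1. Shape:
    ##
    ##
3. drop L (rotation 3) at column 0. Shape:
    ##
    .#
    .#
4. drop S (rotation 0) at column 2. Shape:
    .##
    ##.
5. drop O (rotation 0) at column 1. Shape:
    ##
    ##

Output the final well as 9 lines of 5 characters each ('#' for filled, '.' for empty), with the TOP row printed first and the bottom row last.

Drop 1: T rot3 at col 3 lands with bottom-row=0; cleared 0 line(s) (total 0); column heights now [0 0 0 2 3], max=3
Drop 2: O rot0 at col 1 lands with bottom-row=0; cleared 0 line(s) (total 0); column heights now [0 2 2 2 3], max=3
Drop 3: L rot3 at col 0 lands with bottom-row=2; cleared 0 line(s) (total 0); column heights now [5 5 2 2 3], max=5
Drop 4: S rot0 at col 2 lands with bottom-row=2; cleared 0 line(s) (total 0); column heights now [5 5 3 4 4], max=5
Drop 5: O rot0 at col 1 lands with bottom-row=5; cleared 0 line(s) (total 0); column heights now [5 7 7 4 4], max=7

Answer: .....
.....
.##..
.##..
##...
.#.##
.####
.####
.##.#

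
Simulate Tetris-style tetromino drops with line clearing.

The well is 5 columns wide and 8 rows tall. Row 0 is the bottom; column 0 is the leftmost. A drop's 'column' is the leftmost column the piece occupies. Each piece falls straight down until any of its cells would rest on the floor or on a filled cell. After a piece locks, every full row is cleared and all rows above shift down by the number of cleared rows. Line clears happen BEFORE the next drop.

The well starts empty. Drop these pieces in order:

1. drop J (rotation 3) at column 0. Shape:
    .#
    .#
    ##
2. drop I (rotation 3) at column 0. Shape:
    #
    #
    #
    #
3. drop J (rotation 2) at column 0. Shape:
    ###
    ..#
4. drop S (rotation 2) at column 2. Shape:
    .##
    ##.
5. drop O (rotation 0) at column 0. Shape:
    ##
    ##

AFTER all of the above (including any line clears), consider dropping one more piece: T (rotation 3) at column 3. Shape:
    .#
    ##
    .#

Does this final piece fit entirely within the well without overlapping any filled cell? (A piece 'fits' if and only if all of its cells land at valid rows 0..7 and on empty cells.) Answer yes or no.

Drop 1: J rot3 at col 0 lands with bottom-row=0; cleared 0 line(s) (total 0); column heights now [1 3 0 0 0], max=3
Drop 2: I rot3 at col 0 lands with bottom-row=1; cleared 0 line(s) (total 0); column heights now [5 3 0 0 0], max=5
Drop 3: J rot2 at col 0 lands with bottom-row=4; cleared 0 line(s) (total 0); column heights now [6 6 6 0 0], max=6
Drop 4: S rot2 at col 2 lands with bottom-row=6; cleared 0 line(s) (total 0); column heights now [6 6 7 8 8], max=8
Drop 5: O rot0 at col 0 lands with bottom-row=6; cleared 0 line(s) (total 0); column heights now [8 8 7 8 8], max=8
Test piece T rot3 at col 3 (width 2): heights before test = [8 8 7 8 8]; fits = False

Answer: no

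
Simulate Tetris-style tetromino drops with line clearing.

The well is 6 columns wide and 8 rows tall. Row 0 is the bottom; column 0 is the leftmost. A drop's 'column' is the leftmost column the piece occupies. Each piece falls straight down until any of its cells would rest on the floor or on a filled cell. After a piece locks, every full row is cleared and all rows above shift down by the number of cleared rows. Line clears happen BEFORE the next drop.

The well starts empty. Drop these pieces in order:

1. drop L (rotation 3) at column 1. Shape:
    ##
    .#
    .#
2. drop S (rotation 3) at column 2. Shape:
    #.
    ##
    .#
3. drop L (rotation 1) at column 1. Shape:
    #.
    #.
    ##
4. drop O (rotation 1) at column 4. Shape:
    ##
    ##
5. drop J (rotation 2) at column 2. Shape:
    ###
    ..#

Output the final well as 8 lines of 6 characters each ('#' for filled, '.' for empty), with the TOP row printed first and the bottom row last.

Drop 1: L rot3 at col 1 lands with bottom-row=0; cleared 0 line(s) (total 0); column heights now [0 3 3 0 0 0], max=3
Drop 2: S rot3 at col 2 lands with bottom-row=2; cleared 0 line(s) (total 0); column heights now [0 3 5 4 0 0], max=5
Drop 3: L rot1 at col 1 lands with bottom-row=5; cleared 0 line(s) (total 0); column heights now [0 8 6 4 0 0], max=8
Drop 4: O rot1 at col 4 lands with bottom-row=0; cleared 0 line(s) (total 0); column heights now [0 8 6 4 2 2], max=8
Drop 5: J rot2 at col 2 lands with bottom-row=5; cleared 0 line(s) (total 0); column heights now [0 8 7 7 7 2], max=8

Answer: .#....
.####.
.##.#.
..#...
..##..
.###..
..#.##
..#.##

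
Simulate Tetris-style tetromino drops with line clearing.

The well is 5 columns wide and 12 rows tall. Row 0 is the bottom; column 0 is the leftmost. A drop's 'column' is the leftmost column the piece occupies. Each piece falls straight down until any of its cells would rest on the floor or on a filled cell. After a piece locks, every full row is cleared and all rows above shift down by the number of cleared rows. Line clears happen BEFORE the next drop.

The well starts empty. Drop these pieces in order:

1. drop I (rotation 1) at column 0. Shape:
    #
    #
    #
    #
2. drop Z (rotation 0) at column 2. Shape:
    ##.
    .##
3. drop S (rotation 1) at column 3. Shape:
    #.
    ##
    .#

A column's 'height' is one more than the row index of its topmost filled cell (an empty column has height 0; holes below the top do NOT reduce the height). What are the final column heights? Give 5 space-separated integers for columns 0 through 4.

Drop 1: I rot1 at col 0 lands with bottom-row=0; cleared 0 line(s) (total 0); column heights now [4 0 0 0 0], max=4
Drop 2: Z rot0 at col 2 lands with bottom-row=0; cleared 0 line(s) (total 0); column heights now [4 0 2 2 1], max=4
Drop 3: S rot1 at col 3 lands with bottom-row=1; cleared 0 line(s) (total 0); column heights now [4 0 2 4 3], max=4

Answer: 4 0 2 4 3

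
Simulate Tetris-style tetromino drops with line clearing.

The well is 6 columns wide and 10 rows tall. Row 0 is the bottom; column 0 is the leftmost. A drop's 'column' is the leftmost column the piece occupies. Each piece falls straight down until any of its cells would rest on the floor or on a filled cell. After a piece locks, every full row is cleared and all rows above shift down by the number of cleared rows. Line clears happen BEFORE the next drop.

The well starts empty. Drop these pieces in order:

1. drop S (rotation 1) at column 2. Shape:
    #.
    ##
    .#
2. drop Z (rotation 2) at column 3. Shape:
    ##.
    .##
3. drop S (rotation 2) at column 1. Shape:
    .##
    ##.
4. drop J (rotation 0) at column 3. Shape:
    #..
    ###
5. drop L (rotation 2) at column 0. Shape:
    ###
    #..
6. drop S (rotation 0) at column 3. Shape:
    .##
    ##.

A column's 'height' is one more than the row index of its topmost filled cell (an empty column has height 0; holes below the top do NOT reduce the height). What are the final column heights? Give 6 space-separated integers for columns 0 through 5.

Answer: 5 4 5 7 8 8

Derivation:
Drop 1: S rot1 at col 2 lands with bottom-row=0; cleared 0 line(s) (total 0); column heights now [0 0 3 2 0 0], max=3
Drop 2: Z rot2 at col 3 lands with bottom-row=1; cleared 0 line(s) (total 0); column heights now [0 0 3 3 3 2], max=3
Drop 3: S rot2 at col 1 lands with bottom-row=3; cleared 0 line(s) (total 0); column heights now [0 4 5 5 3 2], max=5
Drop 4: J rot0 at col 3 lands with bottom-row=5; cleared 0 line(s) (total 0); column heights now [0 4 5 7 6 6], max=7
Drop 5: L rot2 at col 0 lands with bottom-row=4; cleared 1 line(s) (total 1); column heights now [5 4 5 6 3 2], max=6
Drop 6: S rot0 at col 3 lands with bottom-row=6; cleared 0 line(s) (total 1); column heights now [5 4 5 7 8 8], max=8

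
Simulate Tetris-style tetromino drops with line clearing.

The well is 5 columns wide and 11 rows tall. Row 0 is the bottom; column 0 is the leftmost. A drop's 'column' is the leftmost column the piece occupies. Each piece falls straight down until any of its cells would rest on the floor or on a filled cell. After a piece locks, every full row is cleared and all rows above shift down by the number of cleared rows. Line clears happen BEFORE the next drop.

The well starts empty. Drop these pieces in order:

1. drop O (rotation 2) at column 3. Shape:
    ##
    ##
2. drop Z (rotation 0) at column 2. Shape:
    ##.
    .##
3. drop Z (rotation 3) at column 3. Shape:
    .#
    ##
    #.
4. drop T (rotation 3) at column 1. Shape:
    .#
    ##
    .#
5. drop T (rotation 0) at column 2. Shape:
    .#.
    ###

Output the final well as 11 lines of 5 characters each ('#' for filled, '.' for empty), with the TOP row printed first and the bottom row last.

Answer: .....
.....
...#.
..###
..#.#
.####
..##.
..##.
...##
...##
...##

Derivation:
Drop 1: O rot2 at col 3 lands with bottom-row=0; cleared 0 line(s) (total 0); column heights now [0 0 0 2 2], max=2
Drop 2: Z rot0 at col 2 lands with bottom-row=2; cleared 0 line(s) (total 0); column heights now [0 0 4 4 3], max=4
Drop 3: Z rot3 at col 3 lands with bottom-row=4; cleared 0 line(s) (total 0); column heights now [0 0 4 6 7], max=7
Drop 4: T rot3 at col 1 lands with bottom-row=4; cleared 0 line(s) (total 0); column heights now [0 6 7 6 7], max=7
Drop 5: T rot0 at col 2 lands with bottom-row=7; cleared 0 line(s) (total 0); column heights now [0 6 8 9 8], max=9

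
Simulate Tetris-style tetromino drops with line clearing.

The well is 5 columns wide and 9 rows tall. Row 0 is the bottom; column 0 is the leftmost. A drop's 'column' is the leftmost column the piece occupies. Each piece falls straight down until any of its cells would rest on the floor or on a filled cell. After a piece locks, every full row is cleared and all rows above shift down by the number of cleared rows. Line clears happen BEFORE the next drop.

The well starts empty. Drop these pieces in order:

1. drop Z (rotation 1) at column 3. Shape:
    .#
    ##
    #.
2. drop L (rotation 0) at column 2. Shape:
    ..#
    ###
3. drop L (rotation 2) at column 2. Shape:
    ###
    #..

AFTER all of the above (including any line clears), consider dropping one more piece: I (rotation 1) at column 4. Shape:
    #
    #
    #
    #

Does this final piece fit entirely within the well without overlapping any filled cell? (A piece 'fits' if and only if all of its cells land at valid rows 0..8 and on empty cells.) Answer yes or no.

Answer: no

Derivation:
Drop 1: Z rot1 at col 3 lands with bottom-row=0; cleared 0 line(s) (total 0); column heights now [0 0 0 2 3], max=3
Drop 2: L rot0 at col 2 lands with bottom-row=3; cleared 0 line(s) (total 0); column heights now [0 0 4 4 5], max=5
Drop 3: L rot2 at col 2 lands with bottom-row=4; cleared 0 line(s) (total 0); column heights now [0 0 6 6 6], max=6
Test piece I rot1 at col 4 (width 1): heights before test = [0 0 6 6 6]; fits = False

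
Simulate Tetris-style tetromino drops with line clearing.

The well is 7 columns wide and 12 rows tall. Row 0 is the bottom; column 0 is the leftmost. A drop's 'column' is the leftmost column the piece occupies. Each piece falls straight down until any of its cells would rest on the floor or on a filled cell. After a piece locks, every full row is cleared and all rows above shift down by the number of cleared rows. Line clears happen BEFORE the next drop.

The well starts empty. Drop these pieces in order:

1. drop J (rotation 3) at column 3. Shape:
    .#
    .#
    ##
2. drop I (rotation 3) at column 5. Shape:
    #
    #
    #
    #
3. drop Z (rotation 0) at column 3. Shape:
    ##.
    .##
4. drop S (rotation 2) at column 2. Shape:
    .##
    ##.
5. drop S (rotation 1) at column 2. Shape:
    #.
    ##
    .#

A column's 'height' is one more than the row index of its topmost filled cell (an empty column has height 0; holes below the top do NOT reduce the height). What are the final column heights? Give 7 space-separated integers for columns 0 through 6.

Drop 1: J rot3 at col 3 lands with bottom-row=0; cleared 0 line(s) (total 0); column heights now [0 0 0 1 3 0 0], max=3
Drop 2: I rot3 at col 5 lands with bottom-row=0; cleared 0 line(s) (total 0); column heights now [0 0 0 1 3 4 0], max=4
Drop 3: Z rot0 at col 3 lands with bottom-row=4; cleared 0 line(s) (total 0); column heights now [0 0 0 6 6 5 0], max=6
Drop 4: S rot2 at col 2 lands with bottom-row=6; cleared 0 line(s) (total 0); column heights now [0 0 7 8 8 5 0], max=8
Drop 5: S rot1 at col 2 lands with bottom-row=8; cleared 0 line(s) (total 0); column heights now [0 0 11 10 8 5 0], max=11

Answer: 0 0 11 10 8 5 0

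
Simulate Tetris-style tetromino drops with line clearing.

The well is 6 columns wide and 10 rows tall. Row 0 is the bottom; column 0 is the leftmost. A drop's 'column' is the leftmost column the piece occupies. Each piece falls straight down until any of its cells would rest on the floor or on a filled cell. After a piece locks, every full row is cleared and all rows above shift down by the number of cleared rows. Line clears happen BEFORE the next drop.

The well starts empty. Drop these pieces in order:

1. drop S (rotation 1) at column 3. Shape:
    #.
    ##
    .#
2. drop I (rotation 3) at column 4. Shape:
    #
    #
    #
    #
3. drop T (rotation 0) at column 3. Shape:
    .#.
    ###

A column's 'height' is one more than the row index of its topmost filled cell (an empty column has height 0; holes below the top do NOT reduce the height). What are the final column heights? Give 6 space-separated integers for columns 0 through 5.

Answer: 0 0 0 7 8 7

Derivation:
Drop 1: S rot1 at col 3 lands with bottom-row=0; cleared 0 line(s) (total 0); column heights now [0 0 0 3 2 0], max=3
Drop 2: I rot3 at col 4 lands with bottom-row=2; cleared 0 line(s) (total 0); column heights now [0 0 0 3 6 0], max=6
Drop 3: T rot0 at col 3 lands with bottom-row=6; cleared 0 line(s) (total 0); column heights now [0 0 0 7 8 7], max=8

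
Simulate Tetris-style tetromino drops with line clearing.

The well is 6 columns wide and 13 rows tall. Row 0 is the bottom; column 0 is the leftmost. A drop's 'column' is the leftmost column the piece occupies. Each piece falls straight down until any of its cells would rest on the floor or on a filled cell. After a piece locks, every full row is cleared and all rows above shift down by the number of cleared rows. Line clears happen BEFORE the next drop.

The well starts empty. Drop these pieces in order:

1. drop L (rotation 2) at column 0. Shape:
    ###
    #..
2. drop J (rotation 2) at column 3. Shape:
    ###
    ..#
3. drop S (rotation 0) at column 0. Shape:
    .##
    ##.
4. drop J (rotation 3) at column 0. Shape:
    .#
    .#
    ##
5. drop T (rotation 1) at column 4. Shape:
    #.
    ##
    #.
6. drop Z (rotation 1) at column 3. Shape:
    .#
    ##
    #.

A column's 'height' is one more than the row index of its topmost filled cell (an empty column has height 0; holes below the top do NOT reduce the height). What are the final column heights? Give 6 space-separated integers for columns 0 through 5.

Answer: 4 6 3 4 5 2

Derivation:
Drop 1: L rot2 at col 0 lands with bottom-row=0; cleared 0 line(s) (total 0); column heights now [2 2 2 0 0 0], max=2
Drop 2: J rot2 at col 3 lands with bottom-row=0; cleared 1 line(s) (total 1); column heights now [1 0 0 0 0 1], max=1
Drop 3: S rot0 at col 0 lands with bottom-row=1; cleared 0 line(s) (total 1); column heights now [2 3 3 0 0 1], max=3
Drop 4: J rot3 at col 0 lands with bottom-row=3; cleared 0 line(s) (total 1); column heights now [4 6 3 0 0 1], max=6
Drop 5: T rot1 at col 4 lands with bottom-row=0; cleared 0 line(s) (total 1); column heights now [4 6 3 0 3 2], max=6
Drop 6: Z rot1 at col 3 lands with bottom-row=2; cleared 0 line(s) (total 1); column heights now [4 6 3 4 5 2], max=6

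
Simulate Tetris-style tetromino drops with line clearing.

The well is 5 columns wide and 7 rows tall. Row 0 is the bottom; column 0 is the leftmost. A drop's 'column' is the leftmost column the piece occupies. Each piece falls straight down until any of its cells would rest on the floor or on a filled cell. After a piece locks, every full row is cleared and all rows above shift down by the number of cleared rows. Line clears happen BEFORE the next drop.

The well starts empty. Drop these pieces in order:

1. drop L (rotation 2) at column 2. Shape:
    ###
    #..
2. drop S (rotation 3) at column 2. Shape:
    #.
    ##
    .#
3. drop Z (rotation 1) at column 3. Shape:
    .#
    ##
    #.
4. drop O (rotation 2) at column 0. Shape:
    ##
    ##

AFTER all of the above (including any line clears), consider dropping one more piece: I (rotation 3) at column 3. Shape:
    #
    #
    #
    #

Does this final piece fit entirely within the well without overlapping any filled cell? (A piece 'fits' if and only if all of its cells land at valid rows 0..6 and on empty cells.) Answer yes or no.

Answer: no

Derivation:
Drop 1: L rot2 at col 2 lands with bottom-row=0; cleared 0 line(s) (total 0); column heights now [0 0 2 2 2], max=2
Drop 2: S rot3 at col 2 lands with bottom-row=2; cleared 0 line(s) (total 0); column heights now [0 0 5 4 2], max=5
Drop 3: Z rot1 at col 3 lands with bottom-row=4; cleared 0 line(s) (total 0); column heights now [0 0 5 6 7], max=7
Drop 4: O rot2 at col 0 lands with bottom-row=0; cleared 1 line(s) (total 1); column heights now [1 1 4 5 6], max=6
Test piece I rot3 at col 3 (width 1): heights before test = [1 1 4 5 6]; fits = False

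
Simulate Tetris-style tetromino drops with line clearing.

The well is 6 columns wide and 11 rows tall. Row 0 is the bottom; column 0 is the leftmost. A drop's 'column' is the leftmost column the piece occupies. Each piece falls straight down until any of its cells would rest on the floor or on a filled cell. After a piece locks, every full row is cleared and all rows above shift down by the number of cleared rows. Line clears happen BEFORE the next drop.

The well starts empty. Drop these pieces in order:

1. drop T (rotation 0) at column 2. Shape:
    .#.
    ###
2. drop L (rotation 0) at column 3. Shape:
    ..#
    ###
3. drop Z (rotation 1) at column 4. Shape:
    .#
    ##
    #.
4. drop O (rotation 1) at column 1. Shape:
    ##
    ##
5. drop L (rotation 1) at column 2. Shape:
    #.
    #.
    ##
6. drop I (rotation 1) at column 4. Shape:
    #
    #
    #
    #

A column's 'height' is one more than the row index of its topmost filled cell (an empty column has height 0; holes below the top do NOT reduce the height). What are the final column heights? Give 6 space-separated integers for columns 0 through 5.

Answer: 0 3 6 4 9 6

Derivation:
Drop 1: T rot0 at col 2 lands with bottom-row=0; cleared 0 line(s) (total 0); column heights now [0 0 1 2 1 0], max=2
Drop 2: L rot0 at col 3 lands with bottom-row=2; cleared 0 line(s) (total 0); column heights now [0 0 1 3 3 4], max=4
Drop 3: Z rot1 at col 4 lands with bottom-row=3; cleared 0 line(s) (total 0); column heights now [0 0 1 3 5 6], max=6
Drop 4: O rot1 at col 1 lands with bottom-row=1; cleared 0 line(s) (total 0); column heights now [0 3 3 3 5 6], max=6
Drop 5: L rot1 at col 2 lands with bottom-row=3; cleared 0 line(s) (total 0); column heights now [0 3 6 4 5 6], max=6
Drop 6: I rot1 at col 4 lands with bottom-row=5; cleared 0 line(s) (total 0); column heights now [0 3 6 4 9 6], max=9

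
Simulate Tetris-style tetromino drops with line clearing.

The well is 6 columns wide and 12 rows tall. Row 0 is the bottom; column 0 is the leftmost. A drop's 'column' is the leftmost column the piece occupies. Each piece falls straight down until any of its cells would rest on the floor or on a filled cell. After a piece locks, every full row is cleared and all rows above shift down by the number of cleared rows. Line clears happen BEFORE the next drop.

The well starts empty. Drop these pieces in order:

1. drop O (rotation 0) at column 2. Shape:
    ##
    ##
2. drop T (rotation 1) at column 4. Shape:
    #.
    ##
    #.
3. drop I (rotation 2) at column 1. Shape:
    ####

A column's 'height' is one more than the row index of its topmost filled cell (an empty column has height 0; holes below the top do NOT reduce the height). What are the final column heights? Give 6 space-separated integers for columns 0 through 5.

Answer: 0 4 4 4 4 2

Derivation:
Drop 1: O rot0 at col 2 lands with bottom-row=0; cleared 0 line(s) (total 0); column heights now [0 0 2 2 0 0], max=2
Drop 2: T rot1 at col 4 lands with bottom-row=0; cleared 0 line(s) (total 0); column heights now [0 0 2 2 3 2], max=3
Drop 3: I rot2 at col 1 lands with bottom-row=3; cleared 0 line(s) (total 0); column heights now [0 4 4 4 4 2], max=4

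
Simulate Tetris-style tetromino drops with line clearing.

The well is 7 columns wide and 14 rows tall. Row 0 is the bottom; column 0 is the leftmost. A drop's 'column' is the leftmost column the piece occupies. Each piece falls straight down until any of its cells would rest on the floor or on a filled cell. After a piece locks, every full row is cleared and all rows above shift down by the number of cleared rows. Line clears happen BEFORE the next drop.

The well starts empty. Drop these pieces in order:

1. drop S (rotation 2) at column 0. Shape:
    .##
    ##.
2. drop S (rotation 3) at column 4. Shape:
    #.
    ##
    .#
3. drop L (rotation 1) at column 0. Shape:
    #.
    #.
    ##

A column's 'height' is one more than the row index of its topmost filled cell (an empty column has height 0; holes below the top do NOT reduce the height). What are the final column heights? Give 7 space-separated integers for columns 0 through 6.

Answer: 5 3 2 0 3 2 0

Derivation:
Drop 1: S rot2 at col 0 lands with bottom-row=0; cleared 0 line(s) (total 0); column heights now [1 2 2 0 0 0 0], max=2
Drop 2: S rot3 at col 4 lands with bottom-row=0; cleared 0 line(s) (total 0); column heights now [1 2 2 0 3 2 0], max=3
Drop 3: L rot1 at col 0 lands with bottom-row=2; cleared 0 line(s) (total 0); column heights now [5 3 2 0 3 2 0], max=5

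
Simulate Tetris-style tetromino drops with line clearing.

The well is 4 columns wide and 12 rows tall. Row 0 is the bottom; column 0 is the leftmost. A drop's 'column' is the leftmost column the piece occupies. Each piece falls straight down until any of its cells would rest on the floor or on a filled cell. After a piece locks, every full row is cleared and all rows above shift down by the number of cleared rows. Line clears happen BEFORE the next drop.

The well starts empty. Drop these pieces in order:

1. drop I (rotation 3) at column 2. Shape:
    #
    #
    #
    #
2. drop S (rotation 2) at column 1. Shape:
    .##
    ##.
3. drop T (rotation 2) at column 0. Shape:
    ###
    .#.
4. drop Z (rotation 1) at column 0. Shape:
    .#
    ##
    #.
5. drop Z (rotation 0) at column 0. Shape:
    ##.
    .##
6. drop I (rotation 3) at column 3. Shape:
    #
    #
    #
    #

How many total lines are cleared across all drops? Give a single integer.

Drop 1: I rot3 at col 2 lands with bottom-row=0; cleared 0 line(s) (total 0); column heights now [0 0 4 0], max=4
Drop 2: S rot2 at col 1 lands with bottom-row=4; cleared 0 line(s) (total 0); column heights now [0 5 6 6], max=6
Drop 3: T rot2 at col 0 lands with bottom-row=5; cleared 0 line(s) (total 0); column heights now [7 7 7 6], max=7
Drop 4: Z rot1 at col 0 lands with bottom-row=7; cleared 0 line(s) (total 0); column heights now [9 10 7 6], max=10
Drop 5: Z rot0 at col 0 lands with bottom-row=10; cleared 0 line(s) (total 0); column heights now [12 12 11 6], max=12
Drop 6: I rot3 at col 3 lands with bottom-row=6; cleared 1 line(s) (total 1); column heights now [11 11 10 9], max=11

Answer: 1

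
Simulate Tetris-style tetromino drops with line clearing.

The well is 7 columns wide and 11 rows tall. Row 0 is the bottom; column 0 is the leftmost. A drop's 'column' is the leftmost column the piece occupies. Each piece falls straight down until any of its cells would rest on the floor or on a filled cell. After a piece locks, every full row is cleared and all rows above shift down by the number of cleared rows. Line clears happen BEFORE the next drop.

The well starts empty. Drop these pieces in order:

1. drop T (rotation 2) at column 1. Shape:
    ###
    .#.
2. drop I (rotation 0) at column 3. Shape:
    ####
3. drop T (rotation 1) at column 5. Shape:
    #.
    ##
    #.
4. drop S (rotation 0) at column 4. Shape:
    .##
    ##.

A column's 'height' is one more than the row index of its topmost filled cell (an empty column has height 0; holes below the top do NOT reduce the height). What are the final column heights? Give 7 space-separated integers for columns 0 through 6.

Drop 1: T rot2 at col 1 lands with bottom-row=0; cleared 0 line(s) (total 0); column heights now [0 2 2 2 0 0 0], max=2
Drop 2: I rot0 at col 3 lands with bottom-row=2; cleared 0 line(s) (total 0); column heights now [0 2 2 3 3 3 3], max=3
Drop 3: T rot1 at col 5 lands with bottom-row=3; cleared 0 line(s) (total 0); column heights now [0 2 2 3 3 6 5], max=6
Drop 4: S rot0 at col 4 lands with bottom-row=6; cleared 0 line(s) (total 0); column heights now [0 2 2 3 7 8 8], max=8

Answer: 0 2 2 3 7 8 8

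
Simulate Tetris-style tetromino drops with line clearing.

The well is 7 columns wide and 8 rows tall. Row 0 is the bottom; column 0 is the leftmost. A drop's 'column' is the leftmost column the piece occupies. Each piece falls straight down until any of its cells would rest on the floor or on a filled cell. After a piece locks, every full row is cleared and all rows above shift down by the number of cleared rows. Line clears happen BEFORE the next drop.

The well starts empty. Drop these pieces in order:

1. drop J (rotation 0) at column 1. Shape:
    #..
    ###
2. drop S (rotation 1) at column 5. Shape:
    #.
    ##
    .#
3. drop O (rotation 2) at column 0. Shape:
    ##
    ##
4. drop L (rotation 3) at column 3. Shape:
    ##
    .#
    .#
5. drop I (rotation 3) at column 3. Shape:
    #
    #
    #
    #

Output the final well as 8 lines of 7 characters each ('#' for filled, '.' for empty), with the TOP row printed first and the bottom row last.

Drop 1: J rot0 at col 1 lands with bottom-row=0; cleared 0 line(s) (total 0); column heights now [0 2 1 1 0 0 0], max=2
Drop 2: S rot1 at col 5 lands with bottom-row=0; cleared 0 line(s) (total 0); column heights now [0 2 1 1 0 3 2], max=3
Drop 3: O rot2 at col 0 lands with bottom-row=2; cleared 0 line(s) (total 0); column heights now [4 4 1 1 0 3 2], max=4
Drop 4: L rot3 at col 3 lands with bottom-row=0; cleared 0 line(s) (total 0); column heights now [4 4 1 3 3 3 2], max=4
Drop 5: I rot3 at col 3 lands with bottom-row=3; cleared 0 line(s) (total 0); column heights now [4 4 1 7 3 3 2], max=7

Answer: .......
...#...
...#...
...#...
##.#...
##.###.
.#..###
.####.#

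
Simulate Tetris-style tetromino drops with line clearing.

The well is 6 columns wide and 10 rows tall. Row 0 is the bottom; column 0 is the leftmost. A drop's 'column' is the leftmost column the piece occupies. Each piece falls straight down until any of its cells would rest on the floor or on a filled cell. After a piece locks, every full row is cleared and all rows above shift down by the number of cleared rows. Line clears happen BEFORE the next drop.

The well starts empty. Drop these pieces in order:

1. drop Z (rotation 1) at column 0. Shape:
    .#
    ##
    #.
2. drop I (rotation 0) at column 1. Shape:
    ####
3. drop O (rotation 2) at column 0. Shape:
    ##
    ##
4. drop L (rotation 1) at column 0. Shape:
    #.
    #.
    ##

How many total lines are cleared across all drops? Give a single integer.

Answer: 0

Derivation:
Drop 1: Z rot1 at col 0 lands with bottom-row=0; cleared 0 line(s) (total 0); column heights now [2 3 0 0 0 0], max=3
Drop 2: I rot0 at col 1 lands with bottom-row=3; cleared 0 line(s) (total 0); column heights now [2 4 4 4 4 0], max=4
Drop 3: O rot2 at col 0 lands with bottom-row=4; cleared 0 line(s) (total 0); column heights now [6 6 4 4 4 0], max=6
Drop 4: L rot1 at col 0 lands with bottom-row=6; cleared 0 line(s) (total 0); column heights now [9 7 4 4 4 0], max=9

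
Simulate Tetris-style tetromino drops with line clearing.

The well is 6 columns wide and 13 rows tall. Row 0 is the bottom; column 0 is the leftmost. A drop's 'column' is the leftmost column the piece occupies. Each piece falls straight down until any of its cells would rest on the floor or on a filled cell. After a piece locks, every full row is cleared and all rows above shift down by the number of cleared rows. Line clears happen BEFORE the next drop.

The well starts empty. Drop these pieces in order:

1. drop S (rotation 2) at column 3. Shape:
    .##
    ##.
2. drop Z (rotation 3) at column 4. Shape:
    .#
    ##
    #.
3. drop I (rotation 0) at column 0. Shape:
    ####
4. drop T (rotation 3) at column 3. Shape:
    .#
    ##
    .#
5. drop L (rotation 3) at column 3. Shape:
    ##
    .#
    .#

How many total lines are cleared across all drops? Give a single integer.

Drop 1: S rot2 at col 3 lands with bottom-row=0; cleared 0 line(s) (total 0); column heights now [0 0 0 1 2 2], max=2
Drop 2: Z rot3 at col 4 lands with bottom-row=2; cleared 0 line(s) (total 0); column heights now [0 0 0 1 4 5], max=5
Drop 3: I rot0 at col 0 lands with bottom-row=1; cleared 1 line(s) (total 1); column heights now [0 0 0 1 3 4], max=4
Drop 4: T rot3 at col 3 lands with bottom-row=3; cleared 0 line(s) (total 1); column heights now [0 0 0 5 6 4], max=6
Drop 5: L rot3 at col 3 lands with bottom-row=6; cleared 0 line(s) (total 1); column heights now [0 0 0 9 9 4], max=9

Answer: 1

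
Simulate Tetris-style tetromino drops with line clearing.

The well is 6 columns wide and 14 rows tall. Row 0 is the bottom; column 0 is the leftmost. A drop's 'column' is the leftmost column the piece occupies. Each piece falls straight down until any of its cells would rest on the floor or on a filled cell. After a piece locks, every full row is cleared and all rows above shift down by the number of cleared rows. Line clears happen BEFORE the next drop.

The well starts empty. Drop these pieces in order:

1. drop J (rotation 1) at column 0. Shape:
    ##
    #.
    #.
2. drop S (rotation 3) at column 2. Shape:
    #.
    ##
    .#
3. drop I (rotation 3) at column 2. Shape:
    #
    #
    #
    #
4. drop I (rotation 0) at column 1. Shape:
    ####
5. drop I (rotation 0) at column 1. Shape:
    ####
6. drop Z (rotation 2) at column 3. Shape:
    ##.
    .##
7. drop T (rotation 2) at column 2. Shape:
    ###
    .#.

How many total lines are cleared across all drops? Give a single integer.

Answer: 0

Derivation:
Drop 1: J rot1 at col 0 lands with bottom-row=0; cleared 0 line(s) (total 0); column heights now [3 3 0 0 0 0], max=3
Drop 2: S rot3 at col 2 lands with bottom-row=0; cleared 0 line(s) (total 0); column heights now [3 3 3 2 0 0], max=3
Drop 3: I rot3 at col 2 lands with bottom-row=3; cleared 0 line(s) (total 0); column heights now [3 3 7 2 0 0], max=7
Drop 4: I rot0 at col 1 lands with bottom-row=7; cleared 0 line(s) (total 0); column heights now [3 8 8 8 8 0], max=8
Drop 5: I rot0 at col 1 lands with bottom-row=8; cleared 0 line(s) (total 0); column heights now [3 9 9 9 9 0], max=9
Drop 6: Z rot2 at col 3 lands with bottom-row=9; cleared 0 line(s) (total 0); column heights now [3 9 9 11 11 10], max=11
Drop 7: T rot2 at col 2 lands with bottom-row=11; cleared 0 line(s) (total 0); column heights now [3 9 13 13 13 10], max=13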